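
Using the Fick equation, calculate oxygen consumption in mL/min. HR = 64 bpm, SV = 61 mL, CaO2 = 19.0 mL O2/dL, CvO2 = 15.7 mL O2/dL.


CO = HR*SV = 64*61/1000 = 3.904 L/min
a-v O2 diff = 19.0 - 15.7 = 3.3 mL/dL
VO2 = CO * (CaO2-CvO2) * 10 dL/L
VO2 = 3.904 * 3.3 * 10
VO2 = 128.8 mL/min


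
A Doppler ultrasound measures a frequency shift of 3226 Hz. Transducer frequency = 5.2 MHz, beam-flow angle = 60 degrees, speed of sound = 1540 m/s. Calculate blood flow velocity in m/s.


v = fd * c / (2 * f0 * cos(theta))
v = 3226 * 1540 / (2 * 5.2000e+06 * cos(60))
v = 0.9554 m/s


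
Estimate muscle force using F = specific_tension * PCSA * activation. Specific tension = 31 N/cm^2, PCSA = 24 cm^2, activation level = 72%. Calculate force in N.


F = sigma * PCSA * activation
F = 31 * 24 * 0.72
F = 535.7 N


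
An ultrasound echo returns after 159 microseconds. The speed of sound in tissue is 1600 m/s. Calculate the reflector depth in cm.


depth = c * t / 2
t = 159 us = 1.5900e-04 s
depth = 1600 * 1.5900e-04 / 2
depth = 0.1272 m = 12.72 cm


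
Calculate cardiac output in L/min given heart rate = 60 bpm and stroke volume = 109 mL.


CO = HR * SV
CO = 60 * 109 / 1000
CO = 6.54 L/min


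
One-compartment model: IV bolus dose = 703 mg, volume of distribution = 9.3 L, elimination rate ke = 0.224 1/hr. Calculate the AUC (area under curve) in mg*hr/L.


C0 = Dose/Vd = 703/9.3 = 75.5914 mg/L
AUC = C0/ke = 75.5914/0.224
AUC = 337.5 mg*hr/L


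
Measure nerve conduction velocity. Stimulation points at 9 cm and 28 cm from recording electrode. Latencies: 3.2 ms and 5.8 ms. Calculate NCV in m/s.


Distance = (28 - 9) / 100 = 0.19 m
dt = (5.8 - 3.2) / 1000 = 0.0026 s
NCV = dist / dt = 73.08 m/s


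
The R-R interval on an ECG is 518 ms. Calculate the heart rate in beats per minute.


HR = 60 / RR_interval(s)
RR = 518 ms = 0.518 s
HR = 60 / 0.518 = 115.8 bpm


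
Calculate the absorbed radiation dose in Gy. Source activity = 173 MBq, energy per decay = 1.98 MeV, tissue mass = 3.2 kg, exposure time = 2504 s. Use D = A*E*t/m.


A = 173 MBq = 1.7300e+08 Bq
E = 1.98 MeV = 3.17196e-13 J
D = A*E*t/m = 1.7300e+08*3.17196e-13*2504/3.2
D = 0.04294 Gy


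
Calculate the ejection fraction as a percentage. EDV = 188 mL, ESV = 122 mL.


SV = EDV - ESV = 188 - 122 = 66 mL
EF = SV/EDV * 100 = 66/188 * 100
EF = 35.11%


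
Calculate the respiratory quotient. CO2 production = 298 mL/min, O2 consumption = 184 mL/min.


RQ = VCO2 / VO2
RQ = 298 / 184
RQ = 1.62


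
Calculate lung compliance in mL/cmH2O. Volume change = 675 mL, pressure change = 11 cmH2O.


C = dV / dP
C = 675 / 11
C = 61.36 mL/cmH2O


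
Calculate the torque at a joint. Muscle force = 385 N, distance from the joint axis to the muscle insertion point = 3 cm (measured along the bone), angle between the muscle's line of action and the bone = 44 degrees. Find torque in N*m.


Torque = F * d * sin(theta)   (moment arm = d*sin(theta))
d = 3 cm = 0.03 m
Torque = 385 * 0.03 * sin(44)
Torque = 8.023 N*m


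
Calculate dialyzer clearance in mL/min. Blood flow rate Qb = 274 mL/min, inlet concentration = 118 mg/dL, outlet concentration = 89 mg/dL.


K = Qb * (Cb_in - Cb_out) / Cb_in
K = 274 * (118 - 89) / 118
K = 67.34 mL/min


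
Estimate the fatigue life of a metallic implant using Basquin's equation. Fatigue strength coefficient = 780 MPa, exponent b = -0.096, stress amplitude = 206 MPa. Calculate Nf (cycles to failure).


sigma_a = sigma_f' * (2Nf)^b
2Nf = (sigma_a/sigma_f')^(1/b)
2Nf = (206/780)^(1/-0.096)
2Nf = 1054877.2
Nf = 5.274e+05


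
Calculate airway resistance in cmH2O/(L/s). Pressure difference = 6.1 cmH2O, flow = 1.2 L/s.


R = dP / flow
R = 6.1 / 1.2
R = 5.083 cmH2O/(L/s)


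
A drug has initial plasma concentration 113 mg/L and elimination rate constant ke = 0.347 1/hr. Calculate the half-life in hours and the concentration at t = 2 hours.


t_half = ln(2) / ke = 0.693147 / 0.347 = 1.998 hr
C(t) = C0 * exp(-ke*t) = 113 * exp(-0.347*2)
C(2) = 56.45 mg/L


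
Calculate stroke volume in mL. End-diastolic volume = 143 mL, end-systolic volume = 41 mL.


SV = EDV - ESV
SV = 143 - 41
SV = 102 mL


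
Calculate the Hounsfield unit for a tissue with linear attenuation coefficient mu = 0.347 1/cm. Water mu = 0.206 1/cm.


HU = ((mu_tissue - mu_water) / mu_water) * 1000
HU = ((0.347 - 0.206) / 0.206) * 1000
HU = 684.5


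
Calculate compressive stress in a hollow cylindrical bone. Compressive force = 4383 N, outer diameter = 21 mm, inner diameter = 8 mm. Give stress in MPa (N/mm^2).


A = pi*(r_o^2 - r_i^2)
r_o = 10.5 mm, r_i = 4 mm
A = 296.095 mm^2
sigma = F/A = 4383 / 296.095
sigma = 14.8 MPa


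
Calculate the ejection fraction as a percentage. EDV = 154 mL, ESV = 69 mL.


SV = EDV - ESV = 154 - 69 = 85 mL
EF = SV/EDV * 100 = 85/154 * 100
EF = 55.19%


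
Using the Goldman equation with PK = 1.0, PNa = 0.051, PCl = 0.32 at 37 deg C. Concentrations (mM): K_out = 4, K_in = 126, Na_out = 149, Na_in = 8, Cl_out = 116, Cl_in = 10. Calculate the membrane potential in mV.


Vm = (RT/F)*ln((PK*Ko + PNa*Nao + PCl*Cli)/(PK*Ki + PNa*Nai + PCl*Clo))
Numer = 14.799, Denom = 163.528
Vm = -64.21 mV


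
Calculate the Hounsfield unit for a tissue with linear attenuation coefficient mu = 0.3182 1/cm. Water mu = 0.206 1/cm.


HU = ((mu_tissue - mu_water) / mu_water) * 1000
HU = ((0.3182 - 0.206) / 0.206) * 1000
HU = 544.7


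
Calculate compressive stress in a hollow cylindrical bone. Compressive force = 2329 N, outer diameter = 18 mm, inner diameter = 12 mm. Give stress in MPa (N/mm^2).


A = pi*(r_o^2 - r_i^2)
r_o = 9 mm, r_i = 6 mm
A = 141.372 mm^2
sigma = F/A = 2329 / 141.372
sigma = 16.47 MPa


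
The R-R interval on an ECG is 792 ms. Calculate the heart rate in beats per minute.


HR = 60 / RR_interval(s)
RR = 792 ms = 0.792 s
HR = 60 / 0.792 = 75.76 bpm


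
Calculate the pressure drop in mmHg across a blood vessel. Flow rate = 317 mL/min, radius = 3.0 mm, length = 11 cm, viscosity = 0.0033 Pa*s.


dP = 8*mu*L*Q / (pi*r^4)
Q = 317 mL/min = 5.28333e-06 m^3/s
dP = 60.2934 Pa = 60.2934 / 133.322 mmHg = 0.4522 mmHg


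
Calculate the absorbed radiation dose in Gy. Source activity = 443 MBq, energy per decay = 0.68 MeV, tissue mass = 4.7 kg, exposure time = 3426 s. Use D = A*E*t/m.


A = 443 MBq = 4.4300e+08 Bq
E = 0.68 MeV = 1.08936e-13 J
D = A*E*t/m = 4.4300e+08*1.08936e-13*3426/4.7
D = 0.03518 Gy


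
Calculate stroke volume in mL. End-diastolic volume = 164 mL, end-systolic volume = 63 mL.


SV = EDV - ESV
SV = 164 - 63
SV = 101 mL


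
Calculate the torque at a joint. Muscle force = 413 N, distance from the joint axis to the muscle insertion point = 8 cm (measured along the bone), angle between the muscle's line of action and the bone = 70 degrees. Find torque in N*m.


Torque = F * d * sin(theta)   (moment arm = d*sin(theta))
d = 8 cm = 0.08 m
Torque = 413 * 0.08 * sin(70)
Torque = 31.05 N*m


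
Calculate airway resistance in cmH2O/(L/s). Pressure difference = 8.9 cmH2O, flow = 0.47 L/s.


R = dP / flow
R = 8.9 / 0.47
R = 18.94 cmH2O/(L/s)


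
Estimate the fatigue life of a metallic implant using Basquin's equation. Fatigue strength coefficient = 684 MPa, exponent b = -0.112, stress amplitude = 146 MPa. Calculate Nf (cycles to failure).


sigma_a = sigma_f' * (2Nf)^b
2Nf = (sigma_a/sigma_f')^(1/b)
2Nf = (146/684)^(1/-0.112)
2Nf = 973692.53
Nf = 4.868e+05


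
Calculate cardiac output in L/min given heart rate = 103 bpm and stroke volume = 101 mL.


CO = HR * SV
CO = 103 * 101 / 1000
CO = 10.4 L/min


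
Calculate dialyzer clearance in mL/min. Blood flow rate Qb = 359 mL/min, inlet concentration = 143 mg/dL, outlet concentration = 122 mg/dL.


K = Qb * (Cb_in - Cb_out) / Cb_in
K = 359 * (143 - 122) / 143
K = 52.72 mL/min


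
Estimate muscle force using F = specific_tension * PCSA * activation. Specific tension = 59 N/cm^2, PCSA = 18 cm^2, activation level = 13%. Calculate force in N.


F = sigma * PCSA * activation
F = 59 * 18 * 0.13
F = 138.1 N


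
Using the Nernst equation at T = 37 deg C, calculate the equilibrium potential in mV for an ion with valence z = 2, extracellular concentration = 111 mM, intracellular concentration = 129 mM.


E = (RT/(zF)) * ln(C_out/C_in)
T = 37 + 273.15 = 310.15 K
E = (8.314 * 310.15 / (2 * 96485)) * ln(111/129)
E = -2.008 mV


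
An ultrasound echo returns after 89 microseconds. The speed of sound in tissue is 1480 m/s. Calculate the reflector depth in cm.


depth = c * t / 2
t = 89 us = 8.9000e-05 s
depth = 1480 * 8.9000e-05 / 2
depth = 0.06586 m = 6.586 cm


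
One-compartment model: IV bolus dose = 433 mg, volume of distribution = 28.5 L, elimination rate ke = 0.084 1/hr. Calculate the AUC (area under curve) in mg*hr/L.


C0 = Dose/Vd = 433/28.5 = 15.193 mg/L
AUC = C0/ke = 15.193/0.084
AUC = 180.9 mg*hr/L


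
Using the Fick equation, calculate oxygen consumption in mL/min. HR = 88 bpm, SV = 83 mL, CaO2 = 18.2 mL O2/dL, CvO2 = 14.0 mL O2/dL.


CO = HR*SV = 88*83/1000 = 7.304 L/min
a-v O2 diff = 18.2 - 14.0 = 4.2 mL/dL
VO2 = CO * (CaO2-CvO2) * 10 dL/L
VO2 = 7.304 * 4.2 * 10
VO2 = 306.8 mL/min


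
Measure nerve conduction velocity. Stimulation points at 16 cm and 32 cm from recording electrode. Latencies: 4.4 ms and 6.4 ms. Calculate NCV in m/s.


Distance = (32 - 16) / 100 = 0.16 m
dt = (6.4 - 4.4) / 1000 = 0.002 s
NCV = dist / dt = 80 m/s


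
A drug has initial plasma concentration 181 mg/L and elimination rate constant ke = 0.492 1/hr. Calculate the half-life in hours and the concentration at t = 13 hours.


t_half = ln(2) / ke = 0.693147 / 0.492 = 1.409 hr
C(t) = C0 * exp(-ke*t) = 181 * exp(-0.492*13)
C(13) = 0.3019 mg/L


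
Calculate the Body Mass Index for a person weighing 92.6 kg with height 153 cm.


BMI = weight / height^2
height = 153 cm = 1.53 m
BMI = 92.6 / 1.53^2
BMI = 39.56 kg/m^2


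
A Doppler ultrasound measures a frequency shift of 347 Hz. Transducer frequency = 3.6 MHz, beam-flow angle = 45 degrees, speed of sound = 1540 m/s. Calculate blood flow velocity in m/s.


v = fd * c / (2 * f0 * cos(theta))
v = 347 * 1540 / (2 * 3.6000e+06 * cos(45))
v = 0.105 m/s


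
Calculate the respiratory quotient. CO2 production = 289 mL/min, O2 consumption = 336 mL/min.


RQ = VCO2 / VO2
RQ = 289 / 336
RQ = 0.8601


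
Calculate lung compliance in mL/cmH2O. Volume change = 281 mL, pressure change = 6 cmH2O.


C = dV / dP
C = 281 / 6
C = 46.83 mL/cmH2O


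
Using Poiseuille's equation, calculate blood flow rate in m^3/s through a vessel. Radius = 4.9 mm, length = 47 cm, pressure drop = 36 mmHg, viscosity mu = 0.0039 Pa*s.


Q = pi*r^4*dP / (8*mu*L)
r = 0.0049 m, L = 0.47 m
dP = 36 mmHg = 4799.592 Pa
Q = 5.9277e-04 m^3/s


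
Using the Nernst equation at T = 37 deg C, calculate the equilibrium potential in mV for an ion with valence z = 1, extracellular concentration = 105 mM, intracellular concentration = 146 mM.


E = (RT/(zF)) * ln(C_out/C_in)
T = 37 + 273.15 = 310.15 K
E = (8.314 * 310.15 / (1 * 96485)) * ln(105/146)
E = -8.81 mV


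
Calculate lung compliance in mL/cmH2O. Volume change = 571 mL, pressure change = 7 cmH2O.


C = dV / dP
C = 571 / 7
C = 81.57 mL/cmH2O


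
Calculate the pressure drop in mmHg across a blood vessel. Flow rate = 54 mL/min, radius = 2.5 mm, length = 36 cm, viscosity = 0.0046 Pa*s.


dP = 8*mu*L*Q / (pi*r^4)
Q = 54 mL/min = 9e-07 m^3/s
dP = 97.159 Pa = 97.159 / 133.322 mmHg = 0.7288 mmHg


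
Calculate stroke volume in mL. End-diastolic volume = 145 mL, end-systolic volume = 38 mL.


SV = EDV - ESV
SV = 145 - 38
SV = 107 mL


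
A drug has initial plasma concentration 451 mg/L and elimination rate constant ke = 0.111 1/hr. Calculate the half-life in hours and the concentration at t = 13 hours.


t_half = ln(2) / ke = 0.693147 / 0.111 = 6.245 hr
C(t) = C0 * exp(-ke*t) = 451 * exp(-0.111*13)
C(13) = 106.5 mg/L


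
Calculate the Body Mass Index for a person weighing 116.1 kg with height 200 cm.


BMI = weight / height^2
height = 200 cm = 2 m
BMI = 116.1 / 2^2
BMI = 29.02 kg/m^2


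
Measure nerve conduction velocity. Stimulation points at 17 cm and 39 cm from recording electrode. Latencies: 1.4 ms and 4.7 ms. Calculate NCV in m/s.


Distance = (39 - 17) / 100 = 0.22 m
dt = (4.7 - 1.4) / 1000 = 0.0033 s
NCV = dist / dt = 66.67 m/s


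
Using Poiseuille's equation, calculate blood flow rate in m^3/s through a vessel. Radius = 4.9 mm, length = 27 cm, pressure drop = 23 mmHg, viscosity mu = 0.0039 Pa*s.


Q = pi*r^4*dP / (8*mu*L)
r = 0.0049 m, L = 0.27 m
dP = 23 mmHg = 3066.406 Pa
Q = 6.5924e-04 m^3/s


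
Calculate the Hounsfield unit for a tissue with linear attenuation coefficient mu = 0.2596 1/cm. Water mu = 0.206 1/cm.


HU = ((mu_tissue - mu_water) / mu_water) * 1000
HU = ((0.2596 - 0.206) / 0.206) * 1000
HU = 260.2


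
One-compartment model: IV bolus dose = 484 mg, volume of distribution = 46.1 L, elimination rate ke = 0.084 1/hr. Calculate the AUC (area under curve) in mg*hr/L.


C0 = Dose/Vd = 484/46.1 = 10.4989 mg/L
AUC = C0/ke = 10.4989/0.084
AUC = 125 mg*hr/L


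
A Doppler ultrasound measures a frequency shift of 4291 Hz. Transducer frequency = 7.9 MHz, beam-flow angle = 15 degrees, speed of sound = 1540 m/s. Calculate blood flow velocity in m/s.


v = fd * c / (2 * f0 * cos(theta))
v = 4291 * 1540 / (2 * 7.9000e+06 * cos(15))
v = 0.433 m/s


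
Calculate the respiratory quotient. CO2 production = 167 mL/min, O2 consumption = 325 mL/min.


RQ = VCO2 / VO2
RQ = 167 / 325
RQ = 0.5138


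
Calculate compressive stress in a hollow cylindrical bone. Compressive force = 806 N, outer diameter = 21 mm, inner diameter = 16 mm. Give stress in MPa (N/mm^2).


A = pi*(r_o^2 - r_i^2)
r_o = 10.5 mm, r_i = 8 mm
A = 145.299 mm^2
sigma = F/A = 806 / 145.299
sigma = 5.547 MPa


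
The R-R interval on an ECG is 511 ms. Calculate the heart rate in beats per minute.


HR = 60 / RR_interval(s)
RR = 511 ms = 0.511 s
HR = 60 / 0.511 = 117.4 bpm


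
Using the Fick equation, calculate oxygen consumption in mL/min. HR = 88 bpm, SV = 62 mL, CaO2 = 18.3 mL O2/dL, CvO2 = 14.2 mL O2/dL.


CO = HR*SV = 88*62/1000 = 5.456 L/min
a-v O2 diff = 18.3 - 14.2 = 4.1 mL/dL
VO2 = CO * (CaO2-CvO2) * 10 dL/L
VO2 = 5.456 * 4.1 * 10
VO2 = 223.7 mL/min


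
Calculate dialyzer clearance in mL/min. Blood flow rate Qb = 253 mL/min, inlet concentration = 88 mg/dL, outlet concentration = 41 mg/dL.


K = Qb * (Cb_in - Cb_out) / Cb_in
K = 253 * (88 - 41) / 88
K = 135.1 mL/min


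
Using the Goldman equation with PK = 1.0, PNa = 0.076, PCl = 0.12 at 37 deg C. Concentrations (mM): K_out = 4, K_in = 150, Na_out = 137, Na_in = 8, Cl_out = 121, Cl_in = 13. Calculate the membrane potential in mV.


Vm = (RT/F)*ln((PK*Ko + PNa*Nao + PCl*Cli)/(PK*Ki + PNa*Nai + PCl*Clo))
Numer = 15.972, Denom = 165.128
Vm = -62.43 mV


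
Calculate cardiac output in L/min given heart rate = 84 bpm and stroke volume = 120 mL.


CO = HR * SV
CO = 84 * 120 / 1000
CO = 10.08 L/min


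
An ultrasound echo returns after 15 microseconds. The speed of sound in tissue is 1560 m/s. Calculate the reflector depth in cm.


depth = c * t / 2
t = 15 us = 1.5000e-05 s
depth = 1560 * 1.5000e-05 / 2
depth = 0.0117 m = 1.17 cm


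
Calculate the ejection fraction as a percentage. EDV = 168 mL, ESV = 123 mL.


SV = EDV - ESV = 168 - 123 = 45 mL
EF = SV/EDV * 100 = 45/168 * 100
EF = 26.79%


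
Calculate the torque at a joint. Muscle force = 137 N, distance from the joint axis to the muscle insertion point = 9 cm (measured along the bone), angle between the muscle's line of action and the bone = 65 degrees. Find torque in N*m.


Torque = F * d * sin(theta)   (moment arm = d*sin(theta))
d = 9 cm = 0.09 m
Torque = 137 * 0.09 * sin(65)
Torque = 11.17 N*m


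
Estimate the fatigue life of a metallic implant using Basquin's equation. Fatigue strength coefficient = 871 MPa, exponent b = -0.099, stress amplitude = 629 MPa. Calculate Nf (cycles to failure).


sigma_a = sigma_f' * (2Nf)^b
2Nf = (sigma_a/sigma_f')^(1/b)
2Nf = (629/871)^(1/-0.099)
2Nf = 26.788885
Nf = 13.39


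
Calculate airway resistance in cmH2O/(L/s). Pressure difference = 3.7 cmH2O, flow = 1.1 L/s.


R = dP / flow
R = 3.7 / 1.1
R = 3.364 cmH2O/(L/s)


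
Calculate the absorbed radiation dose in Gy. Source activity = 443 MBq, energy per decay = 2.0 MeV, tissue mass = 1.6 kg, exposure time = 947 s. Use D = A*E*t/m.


A = 443 MBq = 4.4300e+08 Bq
E = 2.0 MeV = 3.204e-13 J
D = A*E*t/m = 4.4300e+08*3.204e-13*947/1.6
D = 0.08401 Gy


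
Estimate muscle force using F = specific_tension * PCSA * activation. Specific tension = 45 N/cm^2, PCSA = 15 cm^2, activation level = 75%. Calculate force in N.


F = sigma * PCSA * activation
F = 45 * 15 * 0.75
F = 506.2 N


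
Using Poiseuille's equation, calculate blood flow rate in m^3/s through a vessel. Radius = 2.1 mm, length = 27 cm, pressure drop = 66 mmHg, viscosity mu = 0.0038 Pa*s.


Q = pi*r^4*dP / (8*mu*L)
r = 0.0021 m, L = 0.27 m
dP = 66 mmHg = 8799.252 Pa
Q = 6.5499e-05 m^3/s


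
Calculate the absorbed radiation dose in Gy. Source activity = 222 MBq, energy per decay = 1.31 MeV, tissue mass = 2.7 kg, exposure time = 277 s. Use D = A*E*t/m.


A = 222 MBq = 2.2200e+08 Bq
E = 1.31 MeV = 2.09862e-13 J
D = A*E*t/m = 2.2200e+08*2.09862e-13*277/2.7
D = 0.00478 Gy


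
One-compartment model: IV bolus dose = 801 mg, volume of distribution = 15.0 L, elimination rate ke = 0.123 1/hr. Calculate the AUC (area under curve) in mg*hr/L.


C0 = Dose/Vd = 801/15.0 = 53.4 mg/L
AUC = C0/ke = 53.4/0.123
AUC = 434.1 mg*hr/L


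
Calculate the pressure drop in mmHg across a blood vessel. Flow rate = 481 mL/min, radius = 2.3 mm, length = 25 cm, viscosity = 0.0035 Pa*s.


dP = 8*mu*L*Q / (pi*r^4)
Q = 481 mL/min = 8.01667e-06 m^3/s
dP = 638.309 Pa = 638.309 / 133.322 mmHg = 4.788 mmHg


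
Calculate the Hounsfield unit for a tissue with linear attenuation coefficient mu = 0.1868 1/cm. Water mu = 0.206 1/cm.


HU = ((mu_tissue - mu_water) / mu_water) * 1000
HU = ((0.1868 - 0.206) / 0.206) * 1000
HU = -93.2


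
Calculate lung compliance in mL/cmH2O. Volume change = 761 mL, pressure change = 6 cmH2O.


C = dV / dP
C = 761 / 6
C = 126.8 mL/cmH2O


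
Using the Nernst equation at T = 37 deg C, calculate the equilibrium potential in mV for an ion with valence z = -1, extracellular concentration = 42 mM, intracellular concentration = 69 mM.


E = (RT/(zF)) * ln(C_out/C_in)
T = 37 + 273.15 = 310.15 K
E = (8.314 * 310.15 / (-1 * 96485)) * ln(42/69)
E = 13.27 mV


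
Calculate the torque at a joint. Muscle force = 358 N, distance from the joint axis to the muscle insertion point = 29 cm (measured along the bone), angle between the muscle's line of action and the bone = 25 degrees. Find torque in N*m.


Torque = F * d * sin(theta)   (moment arm = d*sin(theta))
d = 29 cm = 0.29 m
Torque = 358 * 0.29 * sin(25)
Torque = 43.88 N*m


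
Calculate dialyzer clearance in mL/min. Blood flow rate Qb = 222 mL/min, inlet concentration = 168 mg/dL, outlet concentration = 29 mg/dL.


K = Qb * (Cb_in - Cb_out) / Cb_in
K = 222 * (168 - 29) / 168
K = 183.7 mL/min


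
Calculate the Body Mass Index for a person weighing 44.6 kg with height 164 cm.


BMI = weight / height^2
height = 164 cm = 1.64 m
BMI = 44.6 / 1.64^2
BMI = 16.58 kg/m^2


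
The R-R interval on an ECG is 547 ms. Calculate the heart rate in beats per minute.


HR = 60 / RR_interval(s)
RR = 547 ms = 0.547 s
HR = 60 / 0.547 = 109.7 bpm


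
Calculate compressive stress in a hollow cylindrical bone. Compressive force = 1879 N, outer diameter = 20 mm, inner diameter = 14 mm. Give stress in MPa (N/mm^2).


A = pi*(r_o^2 - r_i^2)
r_o = 10 mm, r_i = 7 mm
A = 160.221 mm^2
sigma = F/A = 1879 / 160.221
sigma = 11.73 MPa


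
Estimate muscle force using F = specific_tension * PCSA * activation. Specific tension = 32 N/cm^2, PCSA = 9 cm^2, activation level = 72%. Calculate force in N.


F = sigma * PCSA * activation
F = 32 * 9 * 0.72
F = 207.4 N


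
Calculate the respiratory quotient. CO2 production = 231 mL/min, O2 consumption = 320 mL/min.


RQ = VCO2 / VO2
RQ = 231 / 320
RQ = 0.7219


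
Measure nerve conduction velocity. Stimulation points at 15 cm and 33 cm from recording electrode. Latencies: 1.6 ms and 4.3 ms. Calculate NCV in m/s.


Distance = (33 - 15) / 100 = 0.18 m
dt = (4.3 - 1.6) / 1000 = 0.0027 s
NCV = dist / dt = 66.67 m/s


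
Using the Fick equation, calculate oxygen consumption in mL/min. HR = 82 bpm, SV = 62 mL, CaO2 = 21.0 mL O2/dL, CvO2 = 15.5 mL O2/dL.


CO = HR*SV = 82*62/1000 = 5.084 L/min
a-v O2 diff = 21.0 - 15.5 = 5.5 mL/dL
VO2 = CO * (CaO2-CvO2) * 10 dL/L
VO2 = 5.084 * 5.5 * 10
VO2 = 279.6 mL/min


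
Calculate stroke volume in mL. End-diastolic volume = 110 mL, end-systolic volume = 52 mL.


SV = EDV - ESV
SV = 110 - 52
SV = 58 mL


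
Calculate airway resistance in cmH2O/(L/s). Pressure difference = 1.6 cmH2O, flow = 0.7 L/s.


R = dP / flow
R = 1.6 / 0.7
R = 2.286 cmH2O/(L/s)


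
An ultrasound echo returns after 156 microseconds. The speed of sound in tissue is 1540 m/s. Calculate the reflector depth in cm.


depth = c * t / 2
t = 156 us = 1.5600e-04 s
depth = 1540 * 1.5600e-04 / 2
depth = 0.12012 m = 12.012 cm


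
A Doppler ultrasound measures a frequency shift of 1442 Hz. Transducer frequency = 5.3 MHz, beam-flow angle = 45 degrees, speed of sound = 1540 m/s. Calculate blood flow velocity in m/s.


v = fd * c / (2 * f0 * cos(theta))
v = 1442 * 1540 / (2 * 5.3000e+06 * cos(45))
v = 0.2963 m/s


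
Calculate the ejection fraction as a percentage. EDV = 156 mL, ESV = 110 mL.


SV = EDV - ESV = 156 - 110 = 46 mL
EF = SV/EDV * 100 = 46/156 * 100
EF = 29.49%


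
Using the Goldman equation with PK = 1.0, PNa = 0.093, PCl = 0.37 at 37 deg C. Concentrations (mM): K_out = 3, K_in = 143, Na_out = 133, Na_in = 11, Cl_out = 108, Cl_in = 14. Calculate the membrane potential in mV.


Vm = (RT/F)*ln((PK*Ko + PNa*Nao + PCl*Cli)/(PK*Ki + PNa*Nai + PCl*Clo))
Numer = 20.549, Denom = 183.983
Vm = -58.58 mV


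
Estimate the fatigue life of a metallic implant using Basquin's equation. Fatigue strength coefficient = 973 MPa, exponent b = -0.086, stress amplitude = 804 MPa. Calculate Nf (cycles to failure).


sigma_a = sigma_f' * (2Nf)^b
2Nf = (sigma_a/sigma_f')^(1/b)
2Nf = (804/973)^(1/-0.086)
2Nf = 9.1928688
Nf = 4.596


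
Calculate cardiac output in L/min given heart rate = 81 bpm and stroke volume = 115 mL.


CO = HR * SV
CO = 81 * 115 / 1000
CO = 9.315 L/min


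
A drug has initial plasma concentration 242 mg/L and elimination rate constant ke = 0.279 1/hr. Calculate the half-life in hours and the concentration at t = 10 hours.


t_half = ln(2) / ke = 0.693147 / 0.279 = 2.484 hr
C(t) = C0 * exp(-ke*t) = 242 * exp(-0.279*10)
C(10) = 14.86 mg/L


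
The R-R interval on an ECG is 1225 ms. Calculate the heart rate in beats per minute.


HR = 60 / RR_interval(s)
RR = 1225 ms = 1.225 s
HR = 60 / 1.225 = 48.98 bpm


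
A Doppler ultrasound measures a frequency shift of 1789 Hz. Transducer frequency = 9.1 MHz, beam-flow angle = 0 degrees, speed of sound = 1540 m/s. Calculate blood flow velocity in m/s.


v = fd * c / (2 * f0 * cos(theta))
v = 1789 * 1540 / (2 * 9.1000e+06 * cos(0))
v = 0.1514 m/s


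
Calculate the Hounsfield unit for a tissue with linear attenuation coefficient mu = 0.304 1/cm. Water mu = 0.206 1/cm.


HU = ((mu_tissue - mu_water) / mu_water) * 1000
HU = ((0.304 - 0.206) / 0.206) * 1000
HU = 475.7


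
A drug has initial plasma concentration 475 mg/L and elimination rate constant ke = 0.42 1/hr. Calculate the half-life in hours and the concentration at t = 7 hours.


t_half = ln(2) / ke = 0.693147 / 0.42 = 1.65 hr
C(t) = C0 * exp(-ke*t) = 475 * exp(-0.42*7)
C(7) = 25.11 mg/L


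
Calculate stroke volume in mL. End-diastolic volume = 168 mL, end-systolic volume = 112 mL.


SV = EDV - ESV
SV = 168 - 112
SV = 56 mL


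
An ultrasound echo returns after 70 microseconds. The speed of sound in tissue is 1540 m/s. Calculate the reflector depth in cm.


depth = c * t / 2
t = 70 us = 7.0000e-05 s
depth = 1540 * 7.0000e-05 / 2
depth = 0.0539 m = 5.39 cm


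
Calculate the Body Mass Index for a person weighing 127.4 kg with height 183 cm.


BMI = weight / height^2
height = 183 cm = 1.83 m
BMI = 127.4 / 1.83^2
BMI = 38.04 kg/m^2


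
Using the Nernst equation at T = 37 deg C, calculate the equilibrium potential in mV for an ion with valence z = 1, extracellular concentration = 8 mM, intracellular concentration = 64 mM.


E = (RT/(zF)) * ln(C_out/C_in)
T = 37 + 273.15 = 310.15 K
E = (8.314 * 310.15 / (1 * 96485)) * ln(8/64)
E = -55.57 mV


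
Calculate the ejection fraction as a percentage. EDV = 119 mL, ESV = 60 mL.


SV = EDV - ESV = 119 - 60 = 59 mL
EF = SV/EDV * 100 = 59/119 * 100
EF = 49.58%


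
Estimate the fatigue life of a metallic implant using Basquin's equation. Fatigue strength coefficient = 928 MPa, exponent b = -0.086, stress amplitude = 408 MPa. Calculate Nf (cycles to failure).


sigma_a = sigma_f' * (2Nf)^b
2Nf = (sigma_a/sigma_f')^(1/b)
2Nf = (408/928)^(1/-0.086)
2Nf = 14120.767
Nf = 7060


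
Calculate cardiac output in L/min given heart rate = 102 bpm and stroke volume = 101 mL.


CO = HR * SV
CO = 102 * 101 / 1000
CO = 10.3 L/min


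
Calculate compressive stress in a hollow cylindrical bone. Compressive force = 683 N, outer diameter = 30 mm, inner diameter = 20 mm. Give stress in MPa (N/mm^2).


A = pi*(r_o^2 - r_i^2)
r_o = 15 mm, r_i = 10 mm
A = 392.699 mm^2
sigma = F/A = 683 / 392.699
sigma = 1.739 MPa


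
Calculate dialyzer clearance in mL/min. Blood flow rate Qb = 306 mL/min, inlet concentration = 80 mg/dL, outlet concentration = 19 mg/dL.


K = Qb * (Cb_in - Cb_out) / Cb_in
K = 306 * (80 - 19) / 80
K = 233.3 mL/min


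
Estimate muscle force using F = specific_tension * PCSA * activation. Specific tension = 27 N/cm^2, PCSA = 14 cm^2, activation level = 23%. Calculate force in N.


F = sigma * PCSA * activation
F = 27 * 14 * 0.23
F = 86.94 N


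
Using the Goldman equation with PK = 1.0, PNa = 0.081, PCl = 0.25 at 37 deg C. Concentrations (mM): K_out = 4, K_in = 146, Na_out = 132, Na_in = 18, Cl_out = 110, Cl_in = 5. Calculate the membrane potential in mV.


Vm = (RT/F)*ln((PK*Ko + PNa*Nao + PCl*Cli)/(PK*Ki + PNa*Nai + PCl*Clo))
Numer = 15.942, Denom = 174.958
Vm = -64.02 mV


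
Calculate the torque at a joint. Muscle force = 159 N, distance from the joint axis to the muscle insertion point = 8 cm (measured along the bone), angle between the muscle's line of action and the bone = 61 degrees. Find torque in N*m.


Torque = F * d * sin(theta)   (moment arm = d*sin(theta))
d = 8 cm = 0.08 m
Torque = 159 * 0.08 * sin(61)
Torque = 11.13 N*m


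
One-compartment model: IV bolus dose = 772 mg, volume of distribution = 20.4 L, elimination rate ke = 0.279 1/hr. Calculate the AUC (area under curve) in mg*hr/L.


C0 = Dose/Vd = 772/20.4 = 37.8431 mg/L
AUC = C0/ke = 37.8431/0.279
AUC = 135.6 mg*hr/L


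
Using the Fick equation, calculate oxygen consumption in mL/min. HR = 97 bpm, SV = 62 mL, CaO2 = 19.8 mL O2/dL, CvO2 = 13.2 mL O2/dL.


CO = HR*SV = 97*62/1000 = 6.014 L/min
a-v O2 diff = 19.8 - 13.2 = 6.6 mL/dL
VO2 = CO * (CaO2-CvO2) * 10 dL/L
VO2 = 6.014 * 6.6 * 10
VO2 = 396.9 mL/min


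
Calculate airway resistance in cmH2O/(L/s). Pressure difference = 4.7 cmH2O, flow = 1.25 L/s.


R = dP / flow
R = 4.7 / 1.25
R = 3.76 cmH2O/(L/s)


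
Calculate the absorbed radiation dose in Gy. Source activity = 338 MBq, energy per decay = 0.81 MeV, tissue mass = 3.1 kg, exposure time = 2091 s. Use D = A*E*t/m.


A = 338 MBq = 3.3800e+08 Bq
E = 0.81 MeV = 1.29762e-13 J
D = A*E*t/m = 3.3800e+08*1.29762e-13*2091/3.1
D = 0.02958 Gy


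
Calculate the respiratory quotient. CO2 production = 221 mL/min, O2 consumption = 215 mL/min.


RQ = VCO2 / VO2
RQ = 221 / 215
RQ = 1.028


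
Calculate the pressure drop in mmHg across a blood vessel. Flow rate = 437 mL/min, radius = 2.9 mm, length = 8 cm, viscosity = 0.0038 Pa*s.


dP = 8*mu*L*Q / (pi*r^4)
Q = 437 mL/min = 7.28333e-06 m^3/s
dP = 79.7171 Pa = 79.7171 / 133.322 mmHg = 0.5979 mmHg


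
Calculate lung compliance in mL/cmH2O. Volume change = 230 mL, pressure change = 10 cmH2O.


C = dV / dP
C = 230 / 10
C = 23 mL/cmH2O


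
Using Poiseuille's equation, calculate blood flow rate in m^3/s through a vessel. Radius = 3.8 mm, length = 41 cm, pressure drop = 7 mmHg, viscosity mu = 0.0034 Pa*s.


Q = pi*r^4*dP / (8*mu*L)
r = 0.0038 m, L = 0.41 m
dP = 7 mmHg = 933.254 Pa
Q = 5.4819e-05 m^3/s


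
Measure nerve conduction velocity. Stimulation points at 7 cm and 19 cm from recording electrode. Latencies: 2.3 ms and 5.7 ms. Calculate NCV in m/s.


Distance = (19 - 7) / 100 = 0.12 m
dt = (5.7 - 2.3) / 1000 = 0.0034 s
NCV = dist / dt = 35.29 m/s


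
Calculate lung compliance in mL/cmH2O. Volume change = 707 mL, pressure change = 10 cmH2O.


C = dV / dP
C = 707 / 10
C = 70.7 mL/cmH2O


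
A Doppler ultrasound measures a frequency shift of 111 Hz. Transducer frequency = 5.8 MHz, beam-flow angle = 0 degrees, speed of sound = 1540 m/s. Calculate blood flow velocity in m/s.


v = fd * c / (2 * f0 * cos(theta))
v = 111 * 1540 / (2 * 5.8000e+06 * cos(0))
v = 0.01474 m/s


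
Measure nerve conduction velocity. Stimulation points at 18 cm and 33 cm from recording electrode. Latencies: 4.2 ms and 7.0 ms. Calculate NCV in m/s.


Distance = (33 - 18) / 100 = 0.15 m
dt = (7.0 - 4.2) / 1000 = 0.0028 s
NCV = dist / dt = 53.57 m/s


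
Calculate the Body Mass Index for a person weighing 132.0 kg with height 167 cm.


BMI = weight / height^2
height = 167 cm = 1.67 m
BMI = 132.0 / 1.67^2
BMI = 47.33 kg/m^2


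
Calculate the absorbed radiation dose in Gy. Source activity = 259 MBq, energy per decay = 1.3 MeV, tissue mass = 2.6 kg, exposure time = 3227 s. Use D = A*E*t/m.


A = 259 MBq = 2.5900e+08 Bq
E = 1.3 MeV = 2.0826e-13 J
D = A*E*t/m = 2.5900e+08*2.0826e-13*3227/2.6
D = 0.06695 Gy


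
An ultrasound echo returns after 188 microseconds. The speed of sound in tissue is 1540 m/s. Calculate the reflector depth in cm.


depth = c * t / 2
t = 188 us = 1.8800e-04 s
depth = 1540 * 1.8800e-04 / 2
depth = 0.14476 m = 14.476 cm


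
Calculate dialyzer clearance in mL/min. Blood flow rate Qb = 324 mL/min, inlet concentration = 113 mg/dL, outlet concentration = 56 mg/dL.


K = Qb * (Cb_in - Cb_out) / Cb_in
K = 324 * (113 - 56) / 113
K = 163.4 mL/min


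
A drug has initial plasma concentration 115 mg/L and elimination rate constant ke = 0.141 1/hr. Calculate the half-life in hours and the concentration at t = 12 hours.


t_half = ln(2) / ke = 0.693147 / 0.141 = 4.916 hr
C(t) = C0 * exp(-ke*t) = 115 * exp(-0.141*12)
C(12) = 21.18 mg/L


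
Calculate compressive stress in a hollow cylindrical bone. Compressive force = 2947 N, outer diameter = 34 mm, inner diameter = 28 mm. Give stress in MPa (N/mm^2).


A = pi*(r_o^2 - r_i^2)
r_o = 17 mm, r_i = 14 mm
A = 292.168 mm^2
sigma = F/A = 2947 / 292.168
sigma = 10.09 MPa


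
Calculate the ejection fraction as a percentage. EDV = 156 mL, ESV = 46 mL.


SV = EDV - ESV = 156 - 46 = 110 mL
EF = SV/EDV * 100 = 110/156 * 100
EF = 70.51%


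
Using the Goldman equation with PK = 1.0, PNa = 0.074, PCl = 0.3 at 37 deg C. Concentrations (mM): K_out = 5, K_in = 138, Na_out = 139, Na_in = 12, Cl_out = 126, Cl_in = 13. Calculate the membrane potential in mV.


Vm = (RT/F)*ln((PK*Ko + PNa*Nao + PCl*Cli)/(PK*Ki + PNa*Nai + PCl*Clo))
Numer = 19.186, Denom = 176.688
Vm = -59.34 mV


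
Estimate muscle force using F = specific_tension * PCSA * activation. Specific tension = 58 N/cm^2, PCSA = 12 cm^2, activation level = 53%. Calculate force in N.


F = sigma * PCSA * activation
F = 58 * 12 * 0.53
F = 368.9 N


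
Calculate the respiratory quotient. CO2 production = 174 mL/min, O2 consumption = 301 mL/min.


RQ = VCO2 / VO2
RQ = 174 / 301
RQ = 0.5781


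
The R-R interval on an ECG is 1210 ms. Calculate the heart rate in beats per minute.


HR = 60 / RR_interval(s)
RR = 1210 ms = 1.21 s
HR = 60 / 1.21 = 49.59 bpm


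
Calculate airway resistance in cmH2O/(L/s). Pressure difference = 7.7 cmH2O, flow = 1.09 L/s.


R = dP / flow
R = 7.7 / 1.09
R = 7.064 cmH2O/(L/s)


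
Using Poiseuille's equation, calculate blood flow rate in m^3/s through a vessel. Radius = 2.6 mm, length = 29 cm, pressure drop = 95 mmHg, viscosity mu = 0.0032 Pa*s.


Q = pi*r^4*dP / (8*mu*L)
r = 0.0026 m, L = 0.29 m
dP = 95 mmHg = 12665.59 Pa
Q = 2.4492e-04 m^3/s


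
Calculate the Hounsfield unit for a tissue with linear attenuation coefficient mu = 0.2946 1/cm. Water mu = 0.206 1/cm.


HU = ((mu_tissue - mu_water) / mu_water) * 1000
HU = ((0.2946 - 0.206) / 0.206) * 1000
HU = 430.1


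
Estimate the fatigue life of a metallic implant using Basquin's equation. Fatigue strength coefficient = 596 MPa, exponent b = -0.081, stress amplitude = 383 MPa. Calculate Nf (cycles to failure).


sigma_a = sigma_f' * (2Nf)^b
2Nf = (sigma_a/sigma_f')^(1/b)
2Nf = (383/596)^(1/-0.081)
2Nf = 234.93981
Nf = 117.5


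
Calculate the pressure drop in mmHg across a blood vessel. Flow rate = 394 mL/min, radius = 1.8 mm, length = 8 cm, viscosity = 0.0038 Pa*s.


dP = 8*mu*L*Q / (pi*r^4)
Q = 394 mL/min = 6.56667e-06 m^3/s
dP = 484.249 Pa = 484.249 / 133.322 mmHg = 3.632 mmHg


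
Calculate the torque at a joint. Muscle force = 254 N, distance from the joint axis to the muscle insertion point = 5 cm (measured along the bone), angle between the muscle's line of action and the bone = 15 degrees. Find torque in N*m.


Torque = F * d * sin(theta)   (moment arm = d*sin(theta))
d = 5 cm = 0.05 m
Torque = 254 * 0.05 * sin(15)
Torque = 3.287 N*m


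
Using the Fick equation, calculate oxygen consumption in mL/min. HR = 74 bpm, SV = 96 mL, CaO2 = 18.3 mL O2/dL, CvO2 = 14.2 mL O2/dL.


CO = HR*SV = 74*96/1000 = 7.104 L/min
a-v O2 diff = 18.3 - 14.2 = 4.1 mL/dL
VO2 = CO * (CaO2-CvO2) * 10 dL/L
VO2 = 7.104 * 4.1 * 10
VO2 = 291.3 mL/min


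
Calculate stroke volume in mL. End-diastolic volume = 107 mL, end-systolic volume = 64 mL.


SV = EDV - ESV
SV = 107 - 64
SV = 43 mL


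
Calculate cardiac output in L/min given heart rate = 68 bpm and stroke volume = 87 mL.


CO = HR * SV
CO = 68 * 87 / 1000
CO = 5.916 L/min


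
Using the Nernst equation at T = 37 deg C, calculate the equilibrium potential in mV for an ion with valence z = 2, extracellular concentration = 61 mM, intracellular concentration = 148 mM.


E = (RT/(zF)) * ln(C_out/C_in)
T = 37 + 273.15 = 310.15 K
E = (8.314 * 310.15 / (2 * 96485)) * ln(61/148)
E = -11.84 mV


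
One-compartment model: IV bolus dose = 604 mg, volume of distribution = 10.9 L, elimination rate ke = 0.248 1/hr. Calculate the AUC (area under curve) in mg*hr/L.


C0 = Dose/Vd = 604/10.9 = 55.4128 mg/L
AUC = C0/ke = 55.4128/0.248
AUC = 223.4 mg*hr/L


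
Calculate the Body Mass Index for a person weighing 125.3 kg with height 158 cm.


BMI = weight / height^2
height = 158 cm = 1.58 m
BMI = 125.3 / 1.58^2
BMI = 50.19 kg/m^2


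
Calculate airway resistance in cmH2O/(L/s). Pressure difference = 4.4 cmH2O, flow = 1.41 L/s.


R = dP / flow
R = 4.4 / 1.41
R = 3.121 cmH2O/(L/s)


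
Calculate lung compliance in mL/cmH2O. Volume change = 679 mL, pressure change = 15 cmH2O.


C = dV / dP
C = 679 / 15
C = 45.27 mL/cmH2O


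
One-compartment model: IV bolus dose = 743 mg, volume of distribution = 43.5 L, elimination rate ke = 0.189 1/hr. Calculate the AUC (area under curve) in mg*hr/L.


C0 = Dose/Vd = 743/43.5 = 17.0805 mg/L
AUC = C0/ke = 17.0805/0.189
AUC = 90.37 mg*hr/L


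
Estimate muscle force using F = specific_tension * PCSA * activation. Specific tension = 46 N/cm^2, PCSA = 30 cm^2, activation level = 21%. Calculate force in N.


F = sigma * PCSA * activation
F = 46 * 30 * 0.21
F = 289.8 N


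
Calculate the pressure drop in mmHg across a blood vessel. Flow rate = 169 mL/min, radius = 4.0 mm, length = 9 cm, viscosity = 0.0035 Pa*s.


dP = 8*mu*L*Q / (pi*r^4)
Q = 169 mL/min = 2.81667e-06 m^3/s
dP = 8.82565 Pa = 8.82565 / 133.322 mmHg = 0.0662 mmHg


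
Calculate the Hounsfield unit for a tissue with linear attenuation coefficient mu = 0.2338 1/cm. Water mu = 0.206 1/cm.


HU = ((mu_tissue - mu_water) / mu_water) * 1000
HU = ((0.2338 - 0.206) / 0.206) * 1000
HU = 135


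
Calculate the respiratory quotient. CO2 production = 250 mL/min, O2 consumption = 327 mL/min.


RQ = VCO2 / VO2
RQ = 250 / 327
RQ = 0.7645


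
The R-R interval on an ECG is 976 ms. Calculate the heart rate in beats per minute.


HR = 60 / RR_interval(s)
RR = 976 ms = 0.976 s
HR = 60 / 0.976 = 61.48 bpm


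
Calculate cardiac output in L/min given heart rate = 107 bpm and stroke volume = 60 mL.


CO = HR * SV
CO = 107 * 60 / 1000
CO = 6.42 L/min


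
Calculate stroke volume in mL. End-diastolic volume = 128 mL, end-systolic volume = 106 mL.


SV = EDV - ESV
SV = 128 - 106
SV = 22 mL


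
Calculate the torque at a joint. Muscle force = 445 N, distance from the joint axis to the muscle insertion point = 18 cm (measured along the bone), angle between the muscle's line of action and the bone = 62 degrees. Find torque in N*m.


Torque = F * d * sin(theta)   (moment arm = d*sin(theta))
d = 18 cm = 0.18 m
Torque = 445 * 0.18 * sin(62)
Torque = 70.72 N*m


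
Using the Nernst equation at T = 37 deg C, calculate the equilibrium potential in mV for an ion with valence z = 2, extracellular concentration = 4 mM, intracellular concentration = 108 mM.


E = (RT/(zF)) * ln(C_out/C_in)
T = 37 + 273.15 = 310.15 K
E = (8.314 * 310.15 / (2 * 96485)) * ln(4/108)
E = -44.04 mV


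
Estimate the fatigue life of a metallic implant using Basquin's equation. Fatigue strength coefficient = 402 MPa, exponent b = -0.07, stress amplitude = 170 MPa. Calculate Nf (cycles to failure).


sigma_a = sigma_f' * (2Nf)^b
2Nf = (sigma_a/sigma_f')^(1/b)
2Nf = (170/402)^(1/-0.07)
2Nf = 218611.65
Nf = 1.093e+05


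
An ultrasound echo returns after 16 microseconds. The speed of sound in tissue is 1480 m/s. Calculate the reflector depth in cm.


depth = c * t / 2
t = 16 us = 1.6000e-05 s
depth = 1480 * 1.6000e-05 / 2
depth = 0.01184 m = 1.184 cm


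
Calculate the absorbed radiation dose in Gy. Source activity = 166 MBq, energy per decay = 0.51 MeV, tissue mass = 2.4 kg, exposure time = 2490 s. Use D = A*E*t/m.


A = 166 MBq = 1.6600e+08 Bq
E = 0.51 MeV = 8.1702e-14 J
D = A*E*t/m = 1.6600e+08*8.1702e-14*2490/2.4
D = 0.01407 Gy


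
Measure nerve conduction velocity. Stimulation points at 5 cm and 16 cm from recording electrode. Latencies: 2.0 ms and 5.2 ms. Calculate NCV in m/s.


Distance = (16 - 5) / 100 = 0.11 m
dt = (5.2 - 2.0) / 1000 = 0.0032 s
NCV = dist / dt = 34.38 m/s


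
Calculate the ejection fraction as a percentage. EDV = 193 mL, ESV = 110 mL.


SV = EDV - ESV = 193 - 110 = 83 mL
EF = SV/EDV * 100 = 83/193 * 100
EF = 43.01%


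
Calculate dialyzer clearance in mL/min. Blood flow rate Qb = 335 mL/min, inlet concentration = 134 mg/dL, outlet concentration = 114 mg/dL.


K = Qb * (Cb_in - Cb_out) / Cb_in
K = 335 * (134 - 114) / 134
K = 50 mL/min


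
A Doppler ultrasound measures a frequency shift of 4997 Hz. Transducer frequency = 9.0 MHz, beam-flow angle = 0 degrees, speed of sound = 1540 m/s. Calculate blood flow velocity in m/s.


v = fd * c / (2 * f0 * cos(theta))
v = 4997 * 1540 / (2 * 9.0000e+06 * cos(0))
v = 0.4275 m/s
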